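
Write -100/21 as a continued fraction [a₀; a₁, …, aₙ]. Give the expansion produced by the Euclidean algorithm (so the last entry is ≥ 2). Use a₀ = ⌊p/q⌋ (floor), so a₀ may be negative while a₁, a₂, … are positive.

[-5; 4, 5]

-100 = -5*21 + 5
21 = 4*5 + 1
5 = 5*1 + 0  (stop)
So -100/21 = [-5; 4, 5].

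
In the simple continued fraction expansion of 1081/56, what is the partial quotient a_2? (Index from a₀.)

1081 = 19·56 + 17   →  a_0 = 19
56 = 3·17 + 5   →  a_1 = 3
17 = 3·5 + 2   →  a_2 = 3

3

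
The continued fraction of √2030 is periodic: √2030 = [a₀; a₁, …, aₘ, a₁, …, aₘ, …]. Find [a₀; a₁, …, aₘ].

[45; 18, 90]

a₀ = ⌊√2030⌋ = 45.
With m₀=0, d₀=1 and mₖ₊₁ = dₖaₖ − mₖ, dₖ₊₁ = (n − mₖ₊₁²)/dₖ, aₖ₊₁ = ⌊(a₀+mₖ₊₁)/dₖ₊₁⌋:
  k=1: m=45, d=5, a=18
  k=2: m=45, d=1, a=90
d=1 and a=2a₀=90 at k=2, so the next step gives (m, d) = (45, 5) again — its k=1 value — and the period has length 2.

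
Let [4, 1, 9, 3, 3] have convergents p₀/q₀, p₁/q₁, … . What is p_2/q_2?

49/10

Using pₖ = aₖpₖ₋₁ + pₖ₋₂, qₖ = aₖqₖ₋₁ + qₖ₋₂ (with p₋₁=1, p₋₂=0, q₋₁=0, q₋₂=1):
  k=0: a=4, p=4, q=1
  k=1: a=1, p=5, q=1
  k=2: a=9, p=49, q=10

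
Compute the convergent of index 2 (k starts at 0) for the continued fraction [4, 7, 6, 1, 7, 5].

178/43

Using pₖ = aₖpₖ₋₁ + pₖ₋₂, qₖ = aₖqₖ₋₁ + qₖ₋₂ (with p₋₁=1, p₋₂=0, q₋₁=0, q₋₂=1):
  k=0: a=4, p=4, q=1
  k=1: a=7, p=29, q=7
  k=2: a=6, p=178, q=43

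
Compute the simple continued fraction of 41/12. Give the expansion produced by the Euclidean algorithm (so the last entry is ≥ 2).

41 = 3*12 + 5
12 = 2*5 + 2
5 = 2*2 + 1
2 = 2*1 + 0  (stop)
So 41/12 = [3; 2, 2, 2].

[3; 2, 2, 2]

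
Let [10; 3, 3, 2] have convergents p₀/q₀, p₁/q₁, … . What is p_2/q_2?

Using pₖ = aₖpₖ₋₁ + pₖ₋₂, qₖ = aₖqₖ₋₁ + qₖ₋₂ (with p₋₁=1, p₋₂=0, q₋₁=0, q₋₂=1):
  k=0: a=10, p=10, q=1
  k=1: a=3, p=31, q=3
  k=2: a=3, p=103, q=10

103/10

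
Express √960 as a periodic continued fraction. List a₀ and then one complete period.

[30; 1, 60]

a₀ = ⌊√960⌋ = 30.
With m₀=0, d₀=1 and mₖ₊₁ = dₖaₖ − mₖ, dₖ₊₁ = (n − mₖ₊₁²)/dₖ, aₖ₊₁ = ⌊(a₀+mₖ₊₁)/dₖ₊₁⌋:
  k=1: m=30, d=60, a=1
  k=2: m=30, d=1, a=60
d=1 and a=2a₀=60 at k=2, so the next step gives (m, d) = (30, 60) again — its k=1 value — and the period has length 2.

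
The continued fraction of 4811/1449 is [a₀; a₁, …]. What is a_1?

3

4811 = 3·1449 + 464   →  a_0 = 3
1449 = 3·464 + 57   →  a_1 = 3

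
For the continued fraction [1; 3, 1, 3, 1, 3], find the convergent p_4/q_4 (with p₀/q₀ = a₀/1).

Using pₖ = aₖpₖ₋₁ + pₖ₋₂, qₖ = aₖqₖ₋₁ + qₖ₋₂ (with p₋₁=1, p₋₂=0, q₋₁=0, q₋₂=1):
  k=0: a=1, p=1, q=1
  k=1: a=3, p=4, q=3
  k=2: a=1, p=5, q=4
  k=3: a=3, p=19, q=15
  k=4: a=1, p=24, q=19

24/19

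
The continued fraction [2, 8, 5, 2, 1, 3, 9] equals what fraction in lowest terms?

Using pₖ = aₖpₖ₋₁ + pₖ₋₂ and qₖ = aₖqₖ₋₁ + qₖ₋₂:
  k=0: a=2, p=2, q=1
  k=1: a=8, p=17, q=8
  k=2: a=5, p=87, q=41
  k=3: a=2, p=191, q=90
  k=4: a=1, p=278, q=131
  k=5: a=3, p=1025, q=483
  k=6: a=9, p=9503, q=4478

9503/4478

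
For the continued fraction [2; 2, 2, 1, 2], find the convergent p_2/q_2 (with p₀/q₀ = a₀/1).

Using pₖ = aₖpₖ₋₁ + pₖ₋₂, qₖ = aₖqₖ₋₁ + qₖ₋₂ (with p₋₁=1, p₋₂=0, q₋₁=0, q₋₂=1):
  k=0: a=2, p=2, q=1
  k=1: a=2, p=5, q=2
  k=2: a=2, p=12, q=5

12/5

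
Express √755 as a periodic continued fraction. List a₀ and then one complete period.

a₀ = ⌊√755⌋ = 27.

[27; 2, 10, 2, 54]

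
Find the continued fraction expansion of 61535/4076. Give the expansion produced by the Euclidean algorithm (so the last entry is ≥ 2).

61535 = 15×4076 + 395
4076 = 10×395 + 126
395 = 3×126 + 17
126 = 7×17 + 7
17 = 2×7 + 3
7 = 2×3 + 1
3 = 3×1 + 0  (stop)
So 61535/4076 = [15; 10, 3, 7, 2, 2, 3].

[15; 10, 3, 7, 2, 2, 3]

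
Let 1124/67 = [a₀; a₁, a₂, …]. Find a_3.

1124 = 16·67 + 52   →  a_0 = 16
67 = 1·52 + 15   →  a_1 = 1
52 = 3·15 + 7   →  a_2 = 3
15 = 2·7 + 1   →  a_3 = 2

2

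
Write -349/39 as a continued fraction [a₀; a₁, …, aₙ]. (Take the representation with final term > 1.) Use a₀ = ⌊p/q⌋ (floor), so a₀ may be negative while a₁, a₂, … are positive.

[-9; 19, 2]

-349 = -9·39 + 2
39 = 19·2 + 1
2 = 2·1 + 0  (stop)
So -349/39 = [-9; 19, 2].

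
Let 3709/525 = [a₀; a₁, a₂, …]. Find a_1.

15

3709 = 7·525 + 34   →  a_0 = 7
525 = 15·34 + 15   →  a_1 = 15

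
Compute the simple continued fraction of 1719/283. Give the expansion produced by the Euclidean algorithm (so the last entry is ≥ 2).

1719 = 6×283 + 21
283 = 13×21 + 10
21 = 2×10 + 1
10 = 10×1 + 0  (stop)
So 1719/283 = [6; 13, 2, 10].

[6; 13, 2, 10]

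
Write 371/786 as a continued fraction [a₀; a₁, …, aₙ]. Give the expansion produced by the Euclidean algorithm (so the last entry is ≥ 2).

[0; 2, 8, 2, 3, 6]

371 = 0*786 + 371
786 = 2*371 + 44
371 = 8*44 + 19
44 = 2*19 + 6
19 = 3*6 + 1
6 = 6*1 + 0  (stop)
So 371/786 = [0; 2, 8, 2, 3, 6].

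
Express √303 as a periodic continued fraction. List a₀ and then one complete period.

a₀ = ⌊√303⌋ = 17.
With m₀=0, d₀=1 and mₖ₊₁ = dₖaₖ − mₖ, dₖ₊₁ = (n − mₖ₊₁²)/dₖ, aₖ₊₁ = ⌊(a₀+mₖ₊₁)/dₖ₊₁⌋:
  k=1: m=17, d=14, a=2
  k=2: m=11, d=13, a=2
  k=3: m=15, d=6, a=5
  k=4: m=15, d=13, a=2
  k=5: m=11, d=14, a=2
  k=6: m=17, d=1, a=34
d=1 and a=2a₀=34 at k=6, so the next step gives (m, d) = (17, 14) again — its k=1 value — and the period has length 6.

[17; 2, 2, 5, 2, 2, 34]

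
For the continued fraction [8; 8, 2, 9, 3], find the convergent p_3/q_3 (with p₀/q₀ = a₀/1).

1307/161

Using pₖ = aₖpₖ₋₁ + pₖ₋₂, qₖ = aₖqₖ₋₁ + qₖ₋₂ (with p₋₁=1, p₋₂=0, q₋₁=0, q₋₂=1):
  k=0: a=8, p=8, q=1
  k=1: a=8, p=65, q=8
  k=2: a=2, p=138, q=17
  k=3: a=9, p=1307, q=161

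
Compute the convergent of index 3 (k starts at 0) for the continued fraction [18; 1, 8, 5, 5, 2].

869/46

Using pₖ = aₖpₖ₋₁ + pₖ₋₂, qₖ = aₖqₖ₋₁ + qₖ₋₂ (with p₋₁=1, p₋₂=0, q₋₁=0, q₋₂=1):
  k=0: a=18, p=18, q=1
  k=1: a=1, p=19, q=1
  k=2: a=8, p=170, q=9
  k=3: a=5, p=869, q=46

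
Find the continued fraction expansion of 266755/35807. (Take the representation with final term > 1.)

266755 = 7·35807 + 16106
35807 = 2·16106 + 3595
16106 = 4·3595 + 1726
3595 = 2·1726 + 143
1726 = 12·143 + 10
143 = 14·10 + 3
10 = 3·3 + 1
3 = 3·1 + 0  (stop)
So 266755/35807 = [7; 2, 4, 2, 12, 14, 3, 3].

[7; 2, 4, 2, 12, 14, 3, 3]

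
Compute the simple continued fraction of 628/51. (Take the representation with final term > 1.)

628 = 12*51 + 16
51 = 3*16 + 3
16 = 5*3 + 1
3 = 3*1 + 0  (stop)
So 628/51 = [12; 3, 5, 3].

[12; 3, 5, 3]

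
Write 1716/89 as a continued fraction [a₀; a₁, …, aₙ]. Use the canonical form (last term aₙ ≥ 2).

[19; 3, 1, 1, 3, 1, 2]

1716 = 19·89 + 25
89 = 3·25 + 14
25 = 1·14 + 11
14 = 1·11 + 3
11 = 3·3 + 2
3 = 1·2 + 1
2 = 2·1 + 0  (stop)
So 1716/89 = [19; 3, 1, 1, 3, 1, 2].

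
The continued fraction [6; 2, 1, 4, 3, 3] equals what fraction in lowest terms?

Using pₖ = aₖpₖ₋₁ + pₖ₋₂ and qₖ = aₖqₖ₋₁ + qₖ₋₂:
  k=0: a=6, p=6, q=1
  k=1: a=2, p=13, q=2
  k=2: a=1, p=19, q=3
  k=3: a=4, p=89, q=14
  k=4: a=3, p=286, q=45
  k=5: a=3, p=947, q=149

947/149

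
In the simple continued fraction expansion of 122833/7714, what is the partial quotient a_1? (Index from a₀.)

122833 = 15·7714 + 7123   →  a_0 = 15
7714 = 1·7123 + 591   →  a_1 = 1

1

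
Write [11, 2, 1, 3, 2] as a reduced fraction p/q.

284/25

Using pₖ = aₖpₖ₋₁ + pₖ₋₂ and qₖ = aₖqₖ₋₁ + qₖ₋₂:
  k=0: a=11, p=11, q=1
  k=1: a=2, p=23, q=2
  k=2: a=1, p=34, q=3
  k=3: a=3, p=125, q=11
  k=4: a=2, p=284, q=25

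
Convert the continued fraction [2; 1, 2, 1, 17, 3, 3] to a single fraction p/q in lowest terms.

Using pₖ = aₖpₖ₋₁ + pₖ₋₂ and qₖ = aₖqₖ₋₁ + qₖ₋₂:
  k=0: a=2, p=2, q=1
  k=1: a=1, p=3, q=1
  k=2: a=2, p=8, q=3
  k=3: a=1, p=11, q=4
  k=4: a=17, p=195, q=71
  k=5: a=3, p=596, q=217
  k=6: a=3, p=1983, q=722

1983/722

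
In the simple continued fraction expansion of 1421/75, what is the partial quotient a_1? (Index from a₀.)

1

1421 = 18·75 + 71   →  a_0 = 18
75 = 1·71 + 4   →  a_1 = 1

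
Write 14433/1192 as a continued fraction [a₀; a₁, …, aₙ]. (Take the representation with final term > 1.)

14433 = 12×1192 + 129
1192 = 9×129 + 31
129 = 4×31 + 5
31 = 6×5 + 1
5 = 5×1 + 0  (stop)
So 14433/1192 = [12; 9, 4, 6, 5].

[12; 9, 4, 6, 5]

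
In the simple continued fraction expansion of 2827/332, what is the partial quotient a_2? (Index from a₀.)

2827 = 8·332 + 171   →  a_0 = 8
332 = 1·171 + 161   →  a_1 = 1
171 = 1·161 + 10   →  a_2 = 1

1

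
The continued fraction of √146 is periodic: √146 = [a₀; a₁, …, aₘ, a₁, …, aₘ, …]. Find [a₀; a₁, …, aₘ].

[12; 12, 24]

a₀ = ⌊√146⌋ = 12.
With m₀=0, d₀=1 and mₖ₊₁ = dₖaₖ − mₖ, dₖ₊₁ = (n − mₖ₊₁²)/dₖ, aₖ₊₁ = ⌊(a₀+mₖ₊₁)/dₖ₊₁⌋:
  k=1: m=12, d=2, a=12
  k=2: m=12, d=1, a=24
d=1 and a=2a₀=24 at k=2, so the next step gives (m, d) = (12, 2) again — its k=1 value — and the period has length 2.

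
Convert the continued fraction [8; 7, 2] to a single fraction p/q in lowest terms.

Using pₖ = aₖpₖ₋₁ + pₖ₋₂ and qₖ = aₖqₖ₋₁ + qₖ₋₂:
  k=0: a=8, p=8, q=1
  k=1: a=7, p=57, q=7
  k=2: a=2, p=122, q=15

122/15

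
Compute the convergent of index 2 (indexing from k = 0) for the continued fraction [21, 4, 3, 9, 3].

Using pₖ = aₖpₖ₋₁ + pₖ₋₂, qₖ = aₖqₖ₋₁ + qₖ₋₂ (with p₋₁=1, p₋₂=0, q₋₁=0, q₋₂=1):
  k=0: a=21, p=21, q=1
  k=1: a=4, p=85, q=4
  k=2: a=3, p=276, q=13

276/13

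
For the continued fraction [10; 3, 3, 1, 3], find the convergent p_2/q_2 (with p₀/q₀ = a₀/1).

Using pₖ = aₖpₖ₋₁ + pₖ₋₂, qₖ = aₖqₖ₋₁ + qₖ₋₂ (with p₋₁=1, p₋₂=0, q₋₁=0, q₋₂=1):
  k=0: a=10, p=10, q=1
  k=1: a=3, p=31, q=3
  k=2: a=3, p=103, q=10

103/10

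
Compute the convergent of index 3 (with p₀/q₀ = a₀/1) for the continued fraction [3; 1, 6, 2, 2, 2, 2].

Using pₖ = aₖpₖ₋₁ + pₖ₋₂, qₖ = aₖqₖ₋₁ + qₖ₋₂ (with p₋₁=1, p₋₂=0, q₋₁=0, q₋₂=1):
  k=0: a=3, p=3, q=1
  k=1: a=1, p=4, q=1
  k=2: a=6, p=27, q=7
  k=3: a=2, p=58, q=15

58/15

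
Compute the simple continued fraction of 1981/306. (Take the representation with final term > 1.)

1981 = 6·306 + 145
306 = 2·145 + 16
145 = 9·16 + 1
16 = 16·1 + 0  (stop)
So 1981/306 = [6; 2, 9, 16].

[6; 2, 9, 16]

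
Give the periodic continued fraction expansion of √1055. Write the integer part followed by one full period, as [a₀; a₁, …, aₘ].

[32; 2, 12, 2, 64]

a₀ = ⌊√1055⌋ = 32.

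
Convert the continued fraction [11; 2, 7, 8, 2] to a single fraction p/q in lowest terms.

Using pₖ = aₖpₖ₋₁ + pₖ₋₂ and qₖ = aₖqₖ₋₁ + qₖ₋₂:
  k=0: a=11, p=11, q=1
  k=1: a=2, p=23, q=2
  k=2: a=7, p=172, q=15
  k=3: a=8, p=1399, q=122
  k=4: a=2, p=2970, q=259

2970/259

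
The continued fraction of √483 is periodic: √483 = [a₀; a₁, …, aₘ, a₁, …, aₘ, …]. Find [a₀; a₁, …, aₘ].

a₀ = ⌊√483⌋ = 21.
With m₀=0, d₀=1 and mₖ₊₁ = dₖaₖ − mₖ, dₖ₊₁ = (n − mₖ₊₁²)/dₖ, aₖ₊₁ = ⌊(a₀+mₖ₊₁)/dₖ₊₁⌋:
  k=1: m=21, d=42, a=1
  k=2: m=21, d=1, a=42
d=1 and a=2a₀=42 at k=2, so the next step gives (m, d) = (21, 42) again — its k=1 value — and the period has length 2.

[21; 1, 42]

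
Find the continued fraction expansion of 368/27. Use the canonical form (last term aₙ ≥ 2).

[13; 1, 1, 1, 2, 3]

368 = 13·27 + 17
27 = 1·17 + 10
17 = 1·10 + 7
10 = 1·7 + 3
7 = 2·3 + 1
3 = 3·1 + 0  (stop)
So 368/27 = [13; 1, 1, 1, 2, 3].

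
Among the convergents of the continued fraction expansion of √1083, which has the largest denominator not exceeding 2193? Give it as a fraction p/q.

√1083 = [32; 1, 9, 1, 64, …] (period length 4).
Convergents:
  p_0/q_0 = 32/1
  p_1/q_1 = 33/1
  p_2/q_2 = 329/10
  p_3/q_3 = 362/11
  p_4/q_4 = 23497/714
  p_5/q_5 = 23859/725
  p_6/q_6 = 238228/7239
q_5 = 725 ≤ 2193 < 7239 = q_6, so the answer is 23859/725.

23859/725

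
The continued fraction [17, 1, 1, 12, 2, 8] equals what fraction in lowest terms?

Using pₖ = aₖpₖ₋₁ + pₖ₋₂ and qₖ = aₖqₖ₋₁ + qₖ₋₂:
  k=0: a=17, p=17, q=1
  k=1: a=1, p=18, q=1
  k=2: a=1, p=35, q=2
  k=3: a=12, p=438, q=25
  k=4: a=2, p=911, q=52
  k=5: a=8, p=7726, q=441

7726/441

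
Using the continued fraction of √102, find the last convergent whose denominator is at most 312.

2030/201

√102 = [10; 10, 20, …] (period length 2).
Convergents:
  p_0/q_0 = 10/1
  p_1/q_1 = 101/10
  p_2/q_2 = 2030/201
  p_3/q_3 = 20401/2020
q_2 = 201 ≤ 312 < 2020 = q_3, so the answer is 2030/201.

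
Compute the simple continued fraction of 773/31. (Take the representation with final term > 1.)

773 = 24·31 + 29
31 = 1·29 + 2
29 = 14·2 + 1
2 = 2·1 + 0  (stop)
So 773/31 = [24; 1, 14, 2].

[24; 1, 14, 2]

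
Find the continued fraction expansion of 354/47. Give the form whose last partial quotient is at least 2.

354 = 7·47 + 25
47 = 1·25 + 22
25 = 1·22 + 3
22 = 7·3 + 1
3 = 3·1 + 0  (stop)
So 354/47 = [7; 1, 1, 7, 3].

[7; 1, 1, 7, 3]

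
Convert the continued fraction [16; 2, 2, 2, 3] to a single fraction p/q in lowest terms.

Fold from the inside: start with 3/1.
  2 + 1/3 = 7/3
  2 + 3/7 = 17/7
  2 + 7/17 = 41/17
  16 + 17/41 = 673/41

673/41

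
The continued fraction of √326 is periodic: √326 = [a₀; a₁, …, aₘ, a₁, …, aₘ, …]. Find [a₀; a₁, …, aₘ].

[18; 18, 36]

a₀ = ⌊√326⌋ = 18.
With m₀=0, d₀=1 and mₖ₊₁ = dₖaₖ − mₖ, dₖ₊₁ = (n − mₖ₊₁²)/dₖ, aₖ₊₁ = ⌊(a₀+mₖ₊₁)/dₖ₊₁⌋:
  k=1: m=18, d=2, a=18
  k=2: m=18, d=1, a=36
d=1 and a=2a₀=36 at k=2, so the next step gives (m, d) = (18, 2) again — its k=1 value — and the period has length 2.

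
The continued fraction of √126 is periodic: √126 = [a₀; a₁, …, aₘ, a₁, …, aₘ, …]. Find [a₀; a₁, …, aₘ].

[11; 4, 2, 4, 22]

a₀ = ⌊√126⌋ = 11.
With m₀=0, d₀=1 and mₖ₊₁ = dₖaₖ − mₖ, dₖ₊₁ = (n − mₖ₊₁²)/dₖ, aₖ₊₁ = ⌊(a₀+mₖ₊₁)/dₖ₊₁⌋:
  k=1: m=11, d=5, a=4
  k=2: m=9, d=9, a=2
  k=3: m=9, d=5, a=4
  k=4: m=11, d=1, a=22
d=1 and a=2a₀=22 at k=4, so the next step gives (m, d) = (11, 5) again — its k=1 value — and the period has length 4.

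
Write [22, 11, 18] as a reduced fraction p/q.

Using pₖ = aₖpₖ₋₁ + pₖ₋₂ and qₖ = aₖqₖ₋₁ + qₖ₋₂:
  k=0: a=22, p=22, q=1
  k=1: a=11, p=243, q=11
  k=2: a=18, p=4396, q=199

4396/199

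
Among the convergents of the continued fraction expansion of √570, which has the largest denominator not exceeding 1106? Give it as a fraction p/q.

9144/383

√570 = [23; 1, 6, 1, 46, …] (period length 4).
Convergents:
  p_0/q_0 = 23/1
  p_1/q_1 = 24/1
  p_2/q_2 = 167/7
  p_3/q_3 = 191/8
  p_4/q_4 = 8953/375
  p_5/q_5 = 9144/383
  p_6/q_6 = 63817/2673
q_5 = 383 ≤ 1106 < 2673 = q_6, so the answer is 9144/383.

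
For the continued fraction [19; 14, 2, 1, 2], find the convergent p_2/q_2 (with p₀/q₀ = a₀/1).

553/29

Using pₖ = aₖpₖ₋₁ + pₖ₋₂, qₖ = aₖqₖ₋₁ + qₖ₋₂ (with p₋₁=1, p₋₂=0, q₋₁=0, q₋₂=1):
  k=0: a=19, p=19, q=1
  k=1: a=14, p=267, q=14
  k=2: a=2, p=553, q=29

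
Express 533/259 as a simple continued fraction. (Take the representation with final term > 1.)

[2; 17, 3, 1, 3]

533 = 2·259 + 15
259 = 17·15 + 4
15 = 3·4 + 3
4 = 1·3 + 1
3 = 3·1 + 0  (stop)
So 533/259 = [2; 17, 3, 1, 3].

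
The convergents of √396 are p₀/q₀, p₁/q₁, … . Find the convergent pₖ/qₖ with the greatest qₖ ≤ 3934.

√396 = [19; 1, 8, 1, 38, …] (period length 4).
Convergents:
  p_0/q_0 = 19/1
  p_1/q_1 = 20/1
  p_2/q_2 = 179/9
  p_3/q_3 = 199/10
  p_4/q_4 = 7741/389
  p_5/q_5 = 7940/399
  p_6/q_6 = 71261/3581
  p_7/q_7 = 79201/3980
q_6 = 3581 ≤ 3934 < 3980 = q_7, so the answer is 71261/3581.

71261/3581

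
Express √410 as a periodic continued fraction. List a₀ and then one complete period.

[20; 4, 40]

a₀ = ⌊√410⌋ = 20.
With m₀=0, d₀=1 and mₖ₊₁ = dₖaₖ − mₖ, dₖ₊₁ = (n − mₖ₊₁²)/dₖ, aₖ₊₁ = ⌊(a₀+mₖ₊₁)/dₖ₊₁⌋:
  k=1: m=20, d=10, a=4
  k=2: m=20, d=1, a=40
d=1 and a=2a₀=40 at k=2, so the next step gives (m, d) = (20, 10) again — its k=1 value — and the period has length 2.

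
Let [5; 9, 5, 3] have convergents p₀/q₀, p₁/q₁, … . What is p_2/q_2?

Using pₖ = aₖpₖ₋₁ + pₖ₋₂, qₖ = aₖqₖ₋₁ + qₖ₋₂ (with p₋₁=1, p₋₂=0, q₋₁=0, q₋₂=1):
  k=0: a=5, p=5, q=1
  k=1: a=9, p=46, q=9
  k=2: a=5, p=235, q=46

235/46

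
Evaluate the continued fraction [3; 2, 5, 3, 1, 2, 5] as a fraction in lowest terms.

2354/681

Using pₖ = aₖpₖ₋₁ + pₖ₋₂ and qₖ = aₖqₖ₋₁ + qₖ₋₂:
  k=0: a=3, p=3, q=1
  k=1: a=2, p=7, q=2
  k=2: a=5, p=38, q=11
  k=3: a=3, p=121, q=35
  k=4: a=1, p=159, q=46
  k=5: a=2, p=439, q=127
  k=6: a=5, p=2354, q=681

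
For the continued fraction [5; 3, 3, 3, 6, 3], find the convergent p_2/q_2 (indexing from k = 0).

Using pₖ = aₖpₖ₋₁ + pₖ₋₂, qₖ = aₖqₖ₋₁ + qₖ₋₂ (with p₋₁=1, p₋₂=0, q₋₁=0, q₋₂=1):
  k=0: a=5, p=5, q=1
  k=1: a=3, p=16, q=3
  k=2: a=3, p=53, q=10

53/10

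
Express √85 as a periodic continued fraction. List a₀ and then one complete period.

[9; 4, 1, 1, 4, 18]

a₀ = ⌊√85⌋ = 9.
With m₀=0, d₀=1 and mₖ₊₁ = dₖaₖ − mₖ, dₖ₊₁ = (n − mₖ₊₁²)/dₖ, aₖ₊₁ = ⌊(a₀+mₖ₊₁)/dₖ₊₁⌋:
  k=1: m=9, d=4, a=4
  k=2: m=7, d=9, a=1
  k=3: m=2, d=9, a=1
  k=4: m=7, d=4, a=4
  k=5: m=9, d=1, a=18
d=1 and a=2a₀=18 at k=5, so the next step gives (m, d) = (9, 4) again — its k=1 value — and the period has length 5.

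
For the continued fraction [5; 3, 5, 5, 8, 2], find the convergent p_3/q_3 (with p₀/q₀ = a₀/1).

Using pₖ = aₖpₖ₋₁ + pₖ₋₂, qₖ = aₖqₖ₋₁ + qₖ₋₂ (with p₋₁=1, p₋₂=0, q₋₁=0, q₋₂=1):
  k=0: a=5, p=5, q=1
  k=1: a=3, p=16, q=3
  k=2: a=5, p=85, q=16
  k=3: a=5, p=441, q=83

441/83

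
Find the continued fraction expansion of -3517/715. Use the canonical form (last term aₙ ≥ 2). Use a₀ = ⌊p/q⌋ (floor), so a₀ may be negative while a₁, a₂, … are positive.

-3517 = -5·715 + 58
715 = 12·58 + 19
58 = 3·19 + 1
19 = 19·1 + 0  (stop)
So -3517/715 = [-5; 12, 3, 19].

[-5; 12, 3, 19]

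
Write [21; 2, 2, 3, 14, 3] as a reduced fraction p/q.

15973/746

Fold from the inside: start with 3/1.
  14 + 1/3 = 43/3
  3 + 3/43 = 132/43
  2 + 43/132 = 307/132
  2 + 132/307 = 746/307
  21 + 307/746 = 15973/746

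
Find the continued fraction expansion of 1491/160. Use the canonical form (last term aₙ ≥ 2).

1491 = 9*160 + 51
160 = 3*51 + 7
51 = 7*7 + 2
7 = 3*2 + 1
2 = 2*1 + 0  (stop)
So 1491/160 = [9; 3, 7, 3, 2].

[9; 3, 7, 3, 2]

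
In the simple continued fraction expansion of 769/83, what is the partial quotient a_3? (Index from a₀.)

3

769 = 9·83 + 22   →  a_0 = 9
83 = 3·22 + 17   →  a_1 = 3
22 = 1·17 + 5   →  a_2 = 1
17 = 3·5 + 2   →  a_3 = 3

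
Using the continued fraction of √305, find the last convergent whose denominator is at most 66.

√305 = [17; 2, 6, 2, 34, …] (period length 4).
Convergents:
  p_0/q_0 = 17/1
  p_1/q_1 = 35/2
  p_2/q_2 = 227/13
  p_3/q_3 = 489/28
  p_4/q_4 = 16853/965
q_3 = 28 ≤ 66 < 965 = q_4, so the answer is 489/28.

489/28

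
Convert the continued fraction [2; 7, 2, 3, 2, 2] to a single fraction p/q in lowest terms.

619/290

Fold from the inside: start with 2/1.
  2 + 1/2 = 5/2
  3 + 2/5 = 17/5
  2 + 5/17 = 39/17
  7 + 17/39 = 290/39
  2 + 39/290 = 619/290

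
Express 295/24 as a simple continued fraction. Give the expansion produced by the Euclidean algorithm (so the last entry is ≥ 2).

[12; 3, 2, 3]

295 = 12×24 + 7
24 = 3×7 + 3
7 = 2×3 + 1
3 = 3×1 + 0  (stop)
So 295/24 = [12; 3, 2, 3].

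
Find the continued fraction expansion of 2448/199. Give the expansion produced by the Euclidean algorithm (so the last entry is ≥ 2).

2448 = 12*199 + 60
199 = 3*60 + 19
60 = 3*19 + 3
19 = 6*3 + 1
3 = 3*1 + 0  (stop)
So 2448/199 = [12; 3, 3, 6, 3].

[12; 3, 3, 6, 3]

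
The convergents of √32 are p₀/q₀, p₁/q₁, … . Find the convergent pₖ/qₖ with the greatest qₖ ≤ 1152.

√32 = [5; 1, 1, 1, 10, …] (period length 4).
Convergents:
  p_0/q_0 = 5/1
  p_1/q_1 = 6/1
  p_2/q_2 = 11/2
  p_3/q_3 = 17/3
  p_4/q_4 = 181/32
  p_5/q_5 = 198/35
  p_6/q_6 = 379/67
  p_7/q_7 = 577/102
  p_8/q_8 = 6149/1087
  p_9/q_9 = 6726/1189
q_8 = 1087 ≤ 1152 < 1189 = q_9, so the answer is 6149/1087.

6149/1087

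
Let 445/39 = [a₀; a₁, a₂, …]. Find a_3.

3

445 = 11·39 + 16   →  a_0 = 11
39 = 2·16 + 7   →  a_1 = 2
16 = 2·7 + 2   →  a_2 = 2
7 = 3·2 + 1   →  a_3 = 3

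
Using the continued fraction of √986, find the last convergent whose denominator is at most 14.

√986 = [31; 2, 2, 62, …] (period length 3).
Convergents:
  p_0/q_0 = 31/1
  p_1/q_1 = 63/2
  p_2/q_2 = 157/5
  p_3/q_3 = 9797/312
q_2 = 5 ≤ 14 < 312 = q_3, so the answer is 157/5.

157/5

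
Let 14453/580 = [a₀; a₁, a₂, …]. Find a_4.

1

14453 = 24·580 + 533   →  a_0 = 24
580 = 1·533 + 47   →  a_1 = 1
533 = 11·47 + 16   →  a_2 = 11
47 = 2·16 + 15   →  a_3 = 2
16 = 1·15 + 1   →  a_4 = 1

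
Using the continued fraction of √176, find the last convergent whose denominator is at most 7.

53/4

√176 = [13; 3, 1, 3, 26, …] (period length 4).
Convergents:
  p_0/q_0 = 13/1
  p_1/q_1 = 40/3
  p_2/q_2 = 53/4
  p_3/q_3 = 199/15
q_2 = 4 ≤ 7 < 15 = q_3, so the answer is 53/4.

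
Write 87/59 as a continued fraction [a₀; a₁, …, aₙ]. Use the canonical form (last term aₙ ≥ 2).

[1; 2, 9, 3]

87 = 1*59 + 28
59 = 2*28 + 3
28 = 9*3 + 1
3 = 3*1 + 0  (stop)
So 87/59 = [1; 2, 9, 3].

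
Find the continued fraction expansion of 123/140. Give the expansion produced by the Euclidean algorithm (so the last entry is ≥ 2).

123 = 0·140 + 123
140 = 1·123 + 17
123 = 7·17 + 4
17 = 4·4 + 1
4 = 4·1 + 0  (stop)
So 123/140 = [0; 1, 7, 4, 4].

[0; 1, 7, 4, 4]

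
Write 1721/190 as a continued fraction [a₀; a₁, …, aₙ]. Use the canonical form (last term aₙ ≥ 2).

1721 = 9·190 + 11
190 = 17·11 + 3
11 = 3·3 + 2
3 = 1·2 + 1
2 = 2·1 + 0  (stop)
So 1721/190 = [9; 17, 3, 1, 2].

[9; 17, 3, 1, 2]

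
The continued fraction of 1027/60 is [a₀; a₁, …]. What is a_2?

1

1027 = 17·60 + 7   →  a_0 = 17
60 = 8·7 + 4   →  a_1 = 8
7 = 1·4 + 3   →  a_2 = 1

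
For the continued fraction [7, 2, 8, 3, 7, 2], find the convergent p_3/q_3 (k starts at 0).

Using pₖ = aₖpₖ₋₁ + pₖ₋₂, qₖ = aₖqₖ₋₁ + qₖ₋₂ (with p₋₁=1, p₋₂=0, q₋₁=0, q₋₂=1):
  k=0: a=7, p=7, q=1
  k=1: a=2, p=15, q=2
  k=2: a=8, p=127, q=17
  k=3: a=3, p=396, q=53

396/53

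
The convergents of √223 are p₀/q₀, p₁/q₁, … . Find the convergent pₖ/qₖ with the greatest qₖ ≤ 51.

224/15

√223 = [14; 1, 13, 1, 28, …] (period length 4).
Convergents:
  p_0/q_0 = 14/1
  p_1/q_1 = 15/1
  p_2/q_2 = 209/14
  p_3/q_3 = 224/15
  p_4/q_4 = 6481/434
q_3 = 15 ≤ 51 < 434 = q_4, so the answer is 224/15.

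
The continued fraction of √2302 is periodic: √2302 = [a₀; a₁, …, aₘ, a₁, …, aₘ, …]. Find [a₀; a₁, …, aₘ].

[47; 1, 46, 1, 94]

a₀ = ⌊√2302⌋ = 47.
With m₀=0, d₀=1 and mₖ₊₁ = dₖaₖ − mₖ, dₖ₊₁ = (n − mₖ₊₁²)/dₖ, aₖ₊₁ = ⌊(a₀+mₖ₊₁)/dₖ₊₁⌋:
  k=1: m=47, d=93, a=1
  k=2: m=46, d=2, a=46
  k=3: m=46, d=93, a=1
  k=4: m=47, d=1, a=94
d=1 and a=2a₀=94 at k=4, so the next step gives (m, d) = (47, 93) again — its k=1 value — and the period has length 4.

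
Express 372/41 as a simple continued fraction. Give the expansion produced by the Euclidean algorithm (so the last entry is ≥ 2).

[9; 13, 1, 2]

372 = 9*41 + 3
41 = 13*3 + 2
3 = 1*2 + 1
2 = 2*1 + 0  (stop)
So 372/41 = [9; 13, 1, 2].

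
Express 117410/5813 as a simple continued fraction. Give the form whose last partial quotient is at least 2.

[20; 5, 18, 3, 1, 15]

117410 = 20×5813 + 1150
5813 = 5×1150 + 63
1150 = 18×63 + 16
63 = 3×16 + 15
16 = 1×15 + 1
15 = 15×1 + 0  (stop)
So 117410/5813 = [20; 5, 18, 3, 1, 15].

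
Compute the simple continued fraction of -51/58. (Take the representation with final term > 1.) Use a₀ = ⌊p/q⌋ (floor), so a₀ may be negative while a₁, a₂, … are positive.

[-1; 8, 3, 2]

-51 = -1*58 + 7
58 = 8*7 + 2
7 = 3*2 + 1
2 = 2*1 + 0  (stop)
So -51/58 = [-1; 8, 3, 2].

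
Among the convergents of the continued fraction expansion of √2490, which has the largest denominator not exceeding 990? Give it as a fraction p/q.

49351/989

√2490 = [49; 1, 8, 1, 98, …] (period length 4).
Convergents:
  p_0/q_0 = 49/1
  p_1/q_1 = 50/1
  p_2/q_2 = 449/9
  p_3/q_3 = 499/10
  p_4/q_4 = 49351/989
  p_5/q_5 = 49850/999
q_4 = 989 ≤ 990 < 999 = q_5, so the answer is 49351/989.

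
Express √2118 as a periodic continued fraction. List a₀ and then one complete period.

[46; 46, 92]

a₀ = ⌊√2118⌋ = 46.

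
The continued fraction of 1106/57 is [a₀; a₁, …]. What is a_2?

1106 = 19·57 + 23   →  a_0 = 19
57 = 2·23 + 11   →  a_1 = 2
23 = 2·11 + 1   →  a_2 = 2

2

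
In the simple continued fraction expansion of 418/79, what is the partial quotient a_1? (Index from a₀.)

418 = 5·79 + 23   →  a_0 = 5
79 = 3·23 + 10   →  a_1 = 3

3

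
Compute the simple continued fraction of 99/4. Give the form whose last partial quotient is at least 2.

99 = 24*4 + 3
4 = 1*3 + 1
3 = 3*1 + 0  (stop)
So 99/4 = [24; 1, 3].

[24; 1, 3]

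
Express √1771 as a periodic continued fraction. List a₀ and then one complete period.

[42; 12, 84]

a₀ = ⌊√1771⌋ = 42.
With m₀=0, d₀=1 and mₖ₊₁ = dₖaₖ − mₖ, dₖ₊₁ = (n − mₖ₊₁²)/dₖ, aₖ₊₁ = ⌊(a₀+mₖ₊₁)/dₖ₊₁⌋:
  k=1: m=42, d=7, a=12
  k=2: m=42, d=1, a=84
d=1 and a=2a₀=84 at k=2, so the next step gives (m, d) = (42, 7) again — its k=1 value — and the period has length 2.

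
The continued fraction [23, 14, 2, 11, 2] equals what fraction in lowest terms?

Fold from the inside: start with 2/1.
  11 + 1/2 = 23/2
  2 + 2/23 = 48/23
  14 + 23/48 = 695/48
  23 + 48/695 = 16033/695

16033/695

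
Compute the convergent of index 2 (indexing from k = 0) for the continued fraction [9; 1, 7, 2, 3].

Using pₖ = aₖpₖ₋₁ + pₖ₋₂, qₖ = aₖqₖ₋₁ + qₖ₋₂ (with p₋₁=1, p₋₂=0, q₋₁=0, q₋₂=1):
  k=0: a=9, p=9, q=1
  k=1: a=1, p=10, q=1
  k=2: a=7, p=79, q=8

79/8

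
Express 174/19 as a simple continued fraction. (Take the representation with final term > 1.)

[9; 6, 3]

174 = 9×19 + 3
19 = 6×3 + 1
3 = 3×1 + 0  (stop)
So 174/19 = [9; 6, 3].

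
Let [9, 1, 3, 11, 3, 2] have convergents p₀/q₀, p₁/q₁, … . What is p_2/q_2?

39/4

Using pₖ = aₖpₖ₋₁ + pₖ₋₂, qₖ = aₖqₖ₋₁ + qₖ₋₂ (with p₋₁=1, p₋₂=0, q₋₁=0, q₋₂=1):
  k=0: a=9, p=9, q=1
  k=1: a=1, p=10, q=1
  k=2: a=3, p=39, q=4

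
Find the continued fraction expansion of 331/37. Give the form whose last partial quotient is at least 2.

331 = 8×37 + 35
37 = 1×35 + 2
35 = 17×2 + 1
2 = 2×1 + 0  (stop)
So 331/37 = [8; 1, 17, 2].

[8; 1, 17, 2]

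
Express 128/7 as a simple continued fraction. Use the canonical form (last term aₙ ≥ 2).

128 = 18·7 + 2
7 = 3·2 + 1
2 = 2·1 + 0  (stop)
So 128/7 = [18; 3, 2].

[18; 3, 2]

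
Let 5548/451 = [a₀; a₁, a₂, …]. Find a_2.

5548 = 12·451 + 136   →  a_0 = 12
451 = 3·136 + 43   →  a_1 = 3
136 = 3·43 + 7   →  a_2 = 3

3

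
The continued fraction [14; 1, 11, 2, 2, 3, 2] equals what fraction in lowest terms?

7221/484

Fold from the inside: start with 2/1.
  3 + 1/2 = 7/2
  2 + 2/7 = 16/7
  2 + 7/16 = 39/16
  11 + 16/39 = 445/39
  1 + 39/445 = 484/445
  14 + 445/484 = 7221/484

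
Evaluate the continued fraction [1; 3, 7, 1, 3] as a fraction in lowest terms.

Fold from the inside: start with 3/1.
  1 + 1/3 = 4/3
  7 + 3/4 = 31/4
  3 + 4/31 = 97/31
  1 + 31/97 = 128/97

128/97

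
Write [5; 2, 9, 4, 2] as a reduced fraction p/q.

958/175

Using pₖ = aₖpₖ₋₁ + pₖ₋₂ and qₖ = aₖqₖ₋₁ + qₖ₋₂:
  k=0: a=5, p=5, q=1
  k=1: a=2, p=11, q=2
  k=2: a=9, p=104, q=19
  k=3: a=4, p=427, q=78
  k=4: a=2, p=958, q=175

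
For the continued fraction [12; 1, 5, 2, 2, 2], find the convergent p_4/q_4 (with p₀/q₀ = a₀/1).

Using pₖ = aₖpₖ₋₁ + pₖ₋₂, qₖ = aₖqₖ₋₁ + qₖ₋₂ (with p₋₁=1, p₋₂=0, q₋₁=0, q₋₂=1):
  k=0: a=12, p=12, q=1
  k=1: a=1, p=13, q=1
  k=2: a=5, p=77, q=6
  k=3: a=2, p=167, q=13
  k=4: a=2, p=411, q=32

411/32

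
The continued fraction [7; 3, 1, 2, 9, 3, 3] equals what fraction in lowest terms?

7730/1063

Fold from the inside: start with 3/1.
  3 + 1/3 = 10/3
  9 + 3/10 = 93/10
  2 + 10/93 = 196/93
  1 + 93/196 = 289/196
  3 + 196/289 = 1063/289
  7 + 289/1063 = 7730/1063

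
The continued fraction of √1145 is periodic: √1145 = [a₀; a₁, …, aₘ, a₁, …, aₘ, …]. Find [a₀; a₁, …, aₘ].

[33; 1, 5, 5, 1, 66]

a₀ = ⌊√1145⌋ = 33.
With m₀=0, d₀=1 and mₖ₊₁ = dₖaₖ − mₖ, dₖ₊₁ = (n − mₖ₊₁²)/dₖ, aₖ₊₁ = ⌊(a₀+mₖ₊₁)/dₖ₊₁⌋:
  k=1: m=33, d=56, a=1
  k=2: m=23, d=11, a=5
  k=3: m=32, d=11, a=5
  k=4: m=23, d=56, a=1
  k=5: m=33, d=1, a=66
d=1 and a=2a₀=66 at k=5, so the next step gives (m, d) = (33, 56) again — its k=1 value — and the period has length 5.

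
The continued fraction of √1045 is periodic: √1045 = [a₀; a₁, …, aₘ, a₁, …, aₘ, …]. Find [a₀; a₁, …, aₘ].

a₀ = ⌊√1045⌋ = 32.

[32; 3, 15, 1, 4, 1, 15, 3, 64]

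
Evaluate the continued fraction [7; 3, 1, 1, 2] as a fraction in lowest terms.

Using pₖ = aₖpₖ₋₁ + pₖ₋₂ and qₖ = aₖqₖ₋₁ + qₖ₋₂:
  k=0: a=7, p=7, q=1
  k=1: a=3, p=22, q=3
  k=2: a=1, p=29, q=4
  k=3: a=1, p=51, q=7
  k=4: a=2, p=131, q=18

131/18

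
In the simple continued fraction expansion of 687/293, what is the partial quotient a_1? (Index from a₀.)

687 = 2·293 + 101   →  a_0 = 2
293 = 2·101 + 91   →  a_1 = 2

2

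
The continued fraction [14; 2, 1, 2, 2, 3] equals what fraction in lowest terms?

Fold from the inside: start with 3/1.
  2 + 1/3 = 7/3
  2 + 3/7 = 17/7
  1 + 7/17 = 24/17
  2 + 17/24 = 65/24
  14 + 24/65 = 934/65

934/65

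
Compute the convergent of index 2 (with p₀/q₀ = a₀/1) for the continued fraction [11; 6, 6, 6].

413/37

Using pₖ = aₖpₖ₋₁ + pₖ₋₂, qₖ = aₖqₖ₋₁ + qₖ₋₂ (with p₋₁=1, p₋₂=0, q₋₁=0, q₋₂=1):
  k=0: a=11, p=11, q=1
  k=1: a=6, p=67, q=6
  k=2: a=6, p=413, q=37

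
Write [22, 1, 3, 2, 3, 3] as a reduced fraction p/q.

Fold from the inside: start with 3/1.
  3 + 1/3 = 10/3
  2 + 3/10 = 23/10
  3 + 10/23 = 79/23
  1 + 23/79 = 102/79
  22 + 79/102 = 2323/102

2323/102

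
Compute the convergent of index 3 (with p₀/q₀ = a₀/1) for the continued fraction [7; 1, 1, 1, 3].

Using pₖ = aₖpₖ₋₁ + pₖ₋₂, qₖ = aₖqₖ₋₁ + qₖ₋₂ (with p₋₁=1, p₋₂=0, q₋₁=0, q₋₂=1):
  k=0: a=7, p=7, q=1
  k=1: a=1, p=8, q=1
  k=2: a=1, p=15, q=2
  k=3: a=1, p=23, q=3

23/3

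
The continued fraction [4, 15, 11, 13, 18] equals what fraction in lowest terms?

Using pₖ = aₖpₖ₋₁ + pₖ₋₂ and qₖ = aₖqₖ₋₁ + qₖ₋₂:
  k=0: a=4, p=4, q=1
  k=1: a=15, p=61, q=15
  k=2: a=11, p=675, q=166
  k=3: a=13, p=8836, q=2173
  k=4: a=18, p=159723, q=39280

159723/39280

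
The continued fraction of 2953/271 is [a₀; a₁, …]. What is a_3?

2953 = 10·271 + 243   →  a_0 = 10
271 = 1·243 + 28   →  a_1 = 1
243 = 8·28 + 19   →  a_2 = 8
28 = 1·19 + 9   →  a_3 = 1

1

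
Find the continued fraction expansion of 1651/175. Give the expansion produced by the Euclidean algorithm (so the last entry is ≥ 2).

[9; 2, 3, 3, 3, 2]

1651 = 9×175 + 76
175 = 2×76 + 23
76 = 3×23 + 7
23 = 3×7 + 2
7 = 3×2 + 1
2 = 2×1 + 0  (stop)
So 1651/175 = [9; 2, 3, 3, 3, 2].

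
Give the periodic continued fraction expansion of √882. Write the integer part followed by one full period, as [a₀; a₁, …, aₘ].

a₀ = ⌊√882⌋ = 29.
With m₀=0, d₀=1 and mₖ₊₁ = dₖaₖ − mₖ, dₖ₊₁ = (n − mₖ₊₁²)/dₖ, aₖ₊₁ = ⌊(a₀+mₖ₊₁)/dₖ₊₁⌋:
  k=1: m=29, d=41, a=1
  k=2: m=12, d=18, a=2
  k=3: m=24, d=17, a=3
  k=4: m=27, d=9, a=6
  k=5: m=27, d=17, a=3
  k=6: m=24, d=18, a=2
  k=7: m=12, d=41, a=1
  k=8: m=29, d=1, a=58
d=1 and a=2a₀=58 at k=8, so the next step gives (m, d) = (29, 41) again — its k=1 value — and the period has length 8.

[29; 1, 2, 3, 6, 3, 2, 1, 58]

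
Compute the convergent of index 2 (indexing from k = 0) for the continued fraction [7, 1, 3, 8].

31/4

Using pₖ = aₖpₖ₋₁ + pₖ₋₂, qₖ = aₖqₖ₋₁ + qₖ₋₂ (with p₋₁=1, p₋₂=0, q₋₁=0, q₋₂=1):
  k=0: a=7, p=7, q=1
  k=1: a=1, p=8, q=1
  k=2: a=3, p=31, q=4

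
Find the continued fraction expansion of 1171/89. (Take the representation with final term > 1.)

[13; 6, 2, 1, 4]

1171 = 13*89 + 14
89 = 6*14 + 5
14 = 2*5 + 4
5 = 1*4 + 1
4 = 4*1 + 0  (stop)
So 1171/89 = [13; 6, 2, 1, 4].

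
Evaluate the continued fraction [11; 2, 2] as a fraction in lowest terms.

Fold from the inside: start with 2/1.
  2 + 1/2 = 5/2
  11 + 2/5 = 57/5

57/5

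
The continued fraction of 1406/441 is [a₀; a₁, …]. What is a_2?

1406 = 3·441 + 83   →  a_0 = 3
441 = 5·83 + 26   →  a_1 = 5
83 = 3·26 + 5   →  a_2 = 3

3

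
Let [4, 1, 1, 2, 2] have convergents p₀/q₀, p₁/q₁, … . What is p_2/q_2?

9/2

Using pₖ = aₖpₖ₋₁ + pₖ₋₂, qₖ = aₖqₖ₋₁ + qₖ₋₂ (with p₋₁=1, p₋₂=0, q₋₁=0, q₋₂=1):
  k=0: a=4, p=4, q=1
  k=1: a=1, p=5, q=1
  k=2: a=1, p=9, q=2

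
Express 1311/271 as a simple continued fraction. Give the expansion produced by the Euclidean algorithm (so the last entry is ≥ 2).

1311 = 4×271 + 227
271 = 1×227 + 44
227 = 5×44 + 7
44 = 6×7 + 2
7 = 3×2 + 1
2 = 2×1 + 0  (stop)
So 1311/271 = [4; 1, 5, 6, 3, 2].

[4; 1, 5, 6, 3, 2]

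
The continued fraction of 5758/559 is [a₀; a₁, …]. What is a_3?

18

5758 = 10·559 + 168   →  a_0 = 10
559 = 3·168 + 55   →  a_1 = 3
168 = 3·55 + 3   →  a_2 = 3
55 = 18·3 + 1   →  a_3 = 18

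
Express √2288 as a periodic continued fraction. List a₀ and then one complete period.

a₀ = ⌊√2288⌋ = 47.
With m₀=0, d₀=1 and mₖ₊₁ = dₖaₖ − mₖ, dₖ₊₁ = (n − mₖ₊₁²)/dₖ, aₖ₊₁ = ⌊(a₀+mₖ₊₁)/dₖ₊₁⌋:
  k=1: m=47, d=79, a=1
  k=2: m=32, d=16, a=4
  k=3: m=32, d=79, a=1
  k=4: m=47, d=1, a=94
d=1 and a=2a₀=94 at k=4, so the next step gives (m, d) = (47, 79) again — its k=1 value — and the period has length 4.

[47; 1, 4, 1, 94]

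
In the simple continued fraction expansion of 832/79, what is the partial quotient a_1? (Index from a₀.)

832 = 10·79 + 42   →  a_0 = 10
79 = 1·42 + 37   →  a_1 = 1

1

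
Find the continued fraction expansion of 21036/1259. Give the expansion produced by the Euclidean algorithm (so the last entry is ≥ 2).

21036 = 16*1259 + 892
1259 = 1*892 + 367
892 = 2*367 + 158
367 = 2*158 + 51
158 = 3*51 + 5
51 = 10*5 + 1
5 = 5*1 + 0  (stop)
So 21036/1259 = [16; 1, 2, 2, 3, 10, 5].

[16; 1, 2, 2, 3, 10, 5]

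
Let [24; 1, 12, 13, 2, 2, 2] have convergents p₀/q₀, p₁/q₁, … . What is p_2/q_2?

324/13

Using pₖ = aₖpₖ₋₁ + pₖ₋₂, qₖ = aₖqₖ₋₁ + qₖ₋₂ (with p₋₁=1, p₋₂=0, q₋₁=0, q₋₂=1):
  k=0: a=24, p=24, q=1
  k=1: a=1, p=25, q=1
  k=2: a=12, p=324, q=13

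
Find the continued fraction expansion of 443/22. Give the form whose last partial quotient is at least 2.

443 = 20·22 + 3
22 = 7·3 + 1
3 = 3·1 + 0  (stop)
So 443/22 = [20; 7, 3].

[20; 7, 3]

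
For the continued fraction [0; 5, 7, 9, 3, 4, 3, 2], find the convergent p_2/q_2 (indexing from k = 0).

Using pₖ = aₖpₖ₋₁ + pₖ₋₂, qₖ = aₖqₖ₋₁ + qₖ₋₂ (with p₋₁=1, p₋₂=0, q₋₁=0, q₋₂=1):
  k=0: a=0, p=0, q=1
  k=1: a=5, p=1, q=5
  k=2: a=7, p=7, q=36

7/36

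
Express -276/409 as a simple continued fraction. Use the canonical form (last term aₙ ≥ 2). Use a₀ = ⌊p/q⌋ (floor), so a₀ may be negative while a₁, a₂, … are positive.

[-1; 3, 13, 3, 3]

-276 = -1*409 + 133
409 = 3*133 + 10
133 = 13*10 + 3
10 = 3*3 + 1
3 = 3*1 + 0  (stop)
So -276/409 = [-1; 3, 13, 3, 3].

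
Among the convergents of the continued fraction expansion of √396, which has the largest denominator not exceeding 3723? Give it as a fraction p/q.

71261/3581

√396 = [19; 1, 8, 1, 38, …] (period length 4).
Convergents:
  p_0/q_0 = 19/1
  p_1/q_1 = 20/1
  p_2/q_2 = 179/9
  p_3/q_3 = 199/10
  p_4/q_4 = 7741/389
  p_5/q_5 = 7940/399
  p_6/q_6 = 71261/3581
  p_7/q_7 = 79201/3980
q_6 = 3581 ≤ 3723 < 3980 = q_7, so the answer is 71261/3581.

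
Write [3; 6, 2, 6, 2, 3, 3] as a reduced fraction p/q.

Using pₖ = aₖpₖ₋₁ + pₖ₋₂ and qₖ = aₖqₖ₋₁ + qₖ₋₂:
  k=0: a=3, p=3, q=1
  k=1: a=6, p=19, q=6
  k=2: a=2, p=41, q=13
  k=3: a=6, p=265, q=84
  k=4: a=2, p=571, q=181
  k=5: a=3, p=1978, q=627
  k=6: a=3, p=6505, q=2062

6505/2062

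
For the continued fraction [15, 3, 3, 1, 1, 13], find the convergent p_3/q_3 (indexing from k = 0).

Using pₖ = aₖpₖ₋₁ + pₖ₋₂, qₖ = aₖqₖ₋₁ + qₖ₋₂ (with p₋₁=1, p₋₂=0, q₋₁=0, q₋₂=1):
  k=0: a=15, p=15, q=1
  k=1: a=3, p=46, q=3
  k=2: a=3, p=153, q=10
  k=3: a=1, p=199, q=13

199/13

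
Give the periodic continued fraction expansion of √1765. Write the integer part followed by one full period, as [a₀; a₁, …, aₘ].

a₀ = ⌊√1765⌋ = 42.
With m₀=0, d₀=1 and mₖ₊₁ = dₖaₖ − mₖ, dₖ₊₁ = (n − mₖ₊₁²)/dₖ, aₖ₊₁ = ⌊(a₀+mₖ₊₁)/dₖ₊₁⌋:
  k=1: m=42, d=1, a=84
d=1 and a=2a₀=84 at k=1, so the next step gives (m, d) = (42, 1) again — its k=1 value — and the period has length 1.

[42; 84]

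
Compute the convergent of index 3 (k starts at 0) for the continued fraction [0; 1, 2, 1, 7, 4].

3/4

Using pₖ = aₖpₖ₋₁ + pₖ₋₂, qₖ = aₖqₖ₋₁ + qₖ₋₂ (with p₋₁=1, p₋₂=0, q₋₁=0, q₋₂=1):
  k=0: a=0, p=0, q=1
  k=1: a=1, p=1, q=1
  k=2: a=2, p=2, q=3
  k=3: a=1, p=3, q=4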